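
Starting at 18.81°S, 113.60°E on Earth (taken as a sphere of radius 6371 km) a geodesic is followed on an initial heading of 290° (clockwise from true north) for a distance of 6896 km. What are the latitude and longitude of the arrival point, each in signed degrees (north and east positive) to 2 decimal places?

Angular distance δ = d/R = 6896/6371 = 1.08240 rad; initial bearing θ = 5.0615 rad.
sin φ₂ = sin φ₁ cos δ + cos φ₁ sin δ cos θ = (-0.3224)(0.4692) + (0.9466)(0.8831)(0.3420) = 0.1346, so φ₂ = 7.74°.
Δλ = atan2(sin θ sin δ cos φ₁, cos δ − sin φ₁ sin φ₂) = atan2(-0.7855, 0.5126) = -56.872°.
λ₂ = 113.600° − 56.872° = 56.73°.

7.74°, 56.73°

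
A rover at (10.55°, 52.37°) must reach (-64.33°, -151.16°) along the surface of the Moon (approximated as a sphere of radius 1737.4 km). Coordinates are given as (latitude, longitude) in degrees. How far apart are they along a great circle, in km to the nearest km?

3752 km

With latitudes φ₁ = 10.550°, φ₂ = -64.330° and longitude difference Δλ = 156.470°:
cos c = sin φ₁ sin φ₂ + cos φ₁ cos φ₂ cos Δλ = (0.1831)(-0.9013) + (0.9831)(0.4332)(-0.9169) = -0.55548,
so c = arccos(-0.55548) = 2.15973 rad.
Distance = R·c = 1737.4 × 2.1597 ≈ 3752 km.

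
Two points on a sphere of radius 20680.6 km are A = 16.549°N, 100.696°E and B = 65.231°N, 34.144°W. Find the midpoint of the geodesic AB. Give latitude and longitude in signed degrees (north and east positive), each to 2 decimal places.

58.65°, 76.56°

The central angle between A and B is δ = 1.5954 rad.
With f = 0.5, the slerp weights are sin((1−f)δ)/sin δ = 0.7160 and sin(fδ)/sin δ = 0.7160.
Weighted sum of the unit vectors: (0.7160)·(-0.1779,0.9419,0.2848) + (0.7160)·(0.3467,-0.2352,0.9080) = (0.1209, 0.5060, 0.8540).
Converting back: φ = atan2(z, √(x²+y²)) = 58.65°, λ = atan2(y, x) = 76.56°.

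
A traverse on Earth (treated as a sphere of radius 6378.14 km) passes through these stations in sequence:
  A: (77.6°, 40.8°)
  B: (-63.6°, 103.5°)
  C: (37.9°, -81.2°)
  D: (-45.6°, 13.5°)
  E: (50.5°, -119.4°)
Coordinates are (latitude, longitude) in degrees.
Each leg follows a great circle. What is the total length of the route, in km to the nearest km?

63227 km

Leg A→B: central angle 2.5517 rad, distance 16275.4 km.
Leg B→C: central angle 2.6903 rad, distance 17159.3 km.
Leg C→D: central angle 2.0762 rad, distance 13242.1 km.
Leg D→E: central angle 2.5949 rad, distance 16550.7 km.
Total: 16275.4 + 17159.3 + 13242.1 + 16550.7 ≈ 63227 km.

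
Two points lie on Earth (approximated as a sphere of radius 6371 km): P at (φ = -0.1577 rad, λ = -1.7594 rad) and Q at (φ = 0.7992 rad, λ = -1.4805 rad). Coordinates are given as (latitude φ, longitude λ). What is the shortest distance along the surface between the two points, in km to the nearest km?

6302 km

In radians: φ₁ = -0.1577, φ₂ = 0.7992, Δλ = 15.980° = 0.2789 rad.
cos c = sin φ₁ sin φ₂ + cos φ₁ cos φ₂ cos Δλ = (-0.1570)(0.7168) + (0.9876)(0.6973)(0.9614) = 0.54945,
so c = arccos(0.54945) = 0.98909 rad.
Distance = R·c = 6371 × 0.9891 ≈ 6302 km.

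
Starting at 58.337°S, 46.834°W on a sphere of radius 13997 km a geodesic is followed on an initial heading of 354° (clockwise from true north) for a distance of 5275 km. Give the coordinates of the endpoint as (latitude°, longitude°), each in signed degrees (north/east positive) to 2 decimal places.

-36.82°, -49.59°

Angular distance δ = d/R = 5275/13997 = 0.37687 rad; initial bearing θ = 6.1785 rad.
sin φ₂ = sin φ₁ cos δ + cos φ₁ sin δ cos θ = (-0.8512)(0.9298) + (0.5249)(0.3680)(0.9945) = -0.5993, so φ₂ = -36.82°.
Δλ = atan2(sin θ sin δ cos φ₁, cos δ − sin φ₁ sin φ₂) = atan2(-0.0202, 0.4197) = -2.754°.
λ₂ = -46.834° − 2.754° = -49.59°.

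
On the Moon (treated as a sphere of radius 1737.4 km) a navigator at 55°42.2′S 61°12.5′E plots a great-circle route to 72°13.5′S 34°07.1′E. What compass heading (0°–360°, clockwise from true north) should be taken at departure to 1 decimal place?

204.0°

Δλ = -27.090° = -0.4728 rad.
y = sin Δλ · cos φ₂ = (-0.4554)(0.3053) = -0.1390
x = cos φ₁ sin φ₂ − sin φ₁ cos φ₂ cos Δλ = (0.5635)(-0.9523) − (-0.8261)(0.3053)(0.8903) = -0.3120
θ = atan2(y, x) = -155.99°; adding 360° gives 204.0°.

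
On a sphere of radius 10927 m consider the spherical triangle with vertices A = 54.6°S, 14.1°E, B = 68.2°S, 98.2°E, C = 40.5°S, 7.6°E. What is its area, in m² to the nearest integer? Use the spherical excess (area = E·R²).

Side lengths (central angles): a = 0.9272, b = 0.2575, c = 0.6778 rad; semiperimeter s = 0.9313.
By l'Huilier's theorem, tan(E/4) = √[tan(s/2) tan((s−a)/2) tan((s−b)/2) tan((s−c)/2)], giving spherical excess E = 0.0268 rad.
Area = E·R² = 0.0268 × (10927)² ≈ 3204182 m².

3204182 m²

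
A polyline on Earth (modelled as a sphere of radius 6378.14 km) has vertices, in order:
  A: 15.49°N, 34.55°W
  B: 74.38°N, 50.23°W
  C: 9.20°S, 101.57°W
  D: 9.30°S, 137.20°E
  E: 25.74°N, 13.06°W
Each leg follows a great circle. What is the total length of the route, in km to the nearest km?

46179 km

Leg A→B: central angle 1.0391 rad, distance 6627.3 km.
Leg B→C: central angle 1.5587 rad, distance 9941.8 km.
Leg C→D: central angle 2.0706 rad, distance 13206.5 km.
Leg D→E: central angle 2.5718 rad, distance 16403.5 km.
Total: 6627.3 + 9941.8 + 13206.5 + 16403.5 ≈ 46179 km.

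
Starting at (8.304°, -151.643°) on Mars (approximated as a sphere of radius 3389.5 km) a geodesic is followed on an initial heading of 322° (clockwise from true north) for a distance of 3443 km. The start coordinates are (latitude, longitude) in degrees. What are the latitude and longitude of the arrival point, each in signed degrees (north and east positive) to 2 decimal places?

Angular distance δ = d/R = 3443/3389.5 = 1.01578 rad; initial bearing θ = 5.6200 rad.
sin φ₂ = sin φ₁ cos δ + cos φ₁ sin δ cos θ = (0.1444)(0.5270) + (0.9895)(0.8499)(0.7880) = 0.7388, so φ₂ = 47.63°.
Δλ = atan2(sin θ sin δ cos φ₁, cos δ − sin φ₁ sin φ₂) = atan2(-0.5178, 0.4203) = -50.935°.
λ₂ = -151.643° − 50.935° = -202.58° → 157.42° after wrapping to (−180°, 180°].

47.63°, 157.42°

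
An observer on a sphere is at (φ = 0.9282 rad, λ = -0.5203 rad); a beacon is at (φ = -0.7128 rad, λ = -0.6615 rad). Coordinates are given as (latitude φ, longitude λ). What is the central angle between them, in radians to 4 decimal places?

In radians: φ₁ = 0.9282, φ₂ = -0.7128, Δλ = -8.090° = -0.1412 rad.
cos c = sin φ₁ sin φ₂ + cos φ₁ cos φ₂ cos Δλ = (0.8005)(-0.6540) + (0.5993)(0.7565)(0.9900) = -0.07466,
so c = arccos(-0.07466) = 1.64552 rad.
So the angular separation is 1.6455 rad.

1.6455 rad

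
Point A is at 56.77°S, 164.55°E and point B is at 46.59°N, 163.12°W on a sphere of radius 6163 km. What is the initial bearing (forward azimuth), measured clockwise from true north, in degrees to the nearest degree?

23°

With φ₁ = -0.9908, φ₂ = 0.8131, Δλ = 0.5643 rad, the forward-azimuth formula gives
θ = atan2( sin Δλ cos φ₂ , cos φ₁ sin φ₂ − sin φ₁ cos φ₂ cos Δλ ) = atan2(0.3675, 0.8838) = 22.58°.
So the initial bearing is 23°.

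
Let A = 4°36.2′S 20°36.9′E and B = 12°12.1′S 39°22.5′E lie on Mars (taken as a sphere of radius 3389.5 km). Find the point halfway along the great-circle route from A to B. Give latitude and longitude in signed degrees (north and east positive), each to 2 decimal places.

-8.51°, 29.90°

The central angle between A and B is δ = 0.3497 rad.
With f = 0.5, the slerp weights are sin((1−f)δ)/sin δ = 0.5077 and sin(fδ)/sin δ = 0.5077.
Weighted sum of the unit vectors: (0.5077)·(0.9329,0.3510,-0.0803) + (0.5077)·(0.7555,0.6201,-0.2114) = (0.8573, 0.4930, -0.1481).
Converting back: φ = atan2(z, √(x²+y²)) = -8.51°, λ = atan2(y, x) = 29.90°.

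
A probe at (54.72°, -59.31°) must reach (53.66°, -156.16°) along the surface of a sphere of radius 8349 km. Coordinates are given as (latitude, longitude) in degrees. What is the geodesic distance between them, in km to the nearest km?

7566 km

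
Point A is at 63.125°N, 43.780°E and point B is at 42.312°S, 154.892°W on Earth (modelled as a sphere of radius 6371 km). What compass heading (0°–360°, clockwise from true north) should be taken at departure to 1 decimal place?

36.4°

Δλ = 161.328° = 2.8157 rad.
y = sin Δλ · cos φ₂ = (0.3202)(0.7395) = 0.2367
x = cos φ₁ sin φ₂ − sin φ₁ cos φ₂ cos Δλ = (0.4520)(-0.6732) − (0.8920)(0.7395)(-0.9474) = 0.3206
θ = atan2(y, x) = 36.44°, so the bearing is 36.4°.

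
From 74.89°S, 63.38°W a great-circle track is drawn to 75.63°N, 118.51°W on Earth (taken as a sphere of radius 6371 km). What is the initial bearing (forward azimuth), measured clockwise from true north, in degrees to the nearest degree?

332°

With φ₁ = -1.3071, φ₂ = 1.3200, Δλ = -0.9622 rad, the forward-azimuth formula gives
θ = atan2( sin Δλ cos φ₂ , cos φ₁ sin φ₂ − sin φ₁ cos φ₂ cos Δλ ) = atan2(-0.2036, 0.3895) = -27.60°.
Adding 360° brings this into [0°, 360°): 332°.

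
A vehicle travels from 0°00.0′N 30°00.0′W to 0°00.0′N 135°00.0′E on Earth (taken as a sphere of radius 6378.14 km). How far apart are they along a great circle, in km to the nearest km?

18368 km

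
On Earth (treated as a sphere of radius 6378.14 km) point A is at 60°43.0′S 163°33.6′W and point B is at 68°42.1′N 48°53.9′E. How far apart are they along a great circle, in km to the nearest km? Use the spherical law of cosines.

18286 km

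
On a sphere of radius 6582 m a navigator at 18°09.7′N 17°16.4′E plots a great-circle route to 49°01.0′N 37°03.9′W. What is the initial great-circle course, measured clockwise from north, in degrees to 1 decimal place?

318.3°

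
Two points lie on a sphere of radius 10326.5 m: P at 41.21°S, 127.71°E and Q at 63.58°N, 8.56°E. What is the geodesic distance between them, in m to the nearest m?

25026 m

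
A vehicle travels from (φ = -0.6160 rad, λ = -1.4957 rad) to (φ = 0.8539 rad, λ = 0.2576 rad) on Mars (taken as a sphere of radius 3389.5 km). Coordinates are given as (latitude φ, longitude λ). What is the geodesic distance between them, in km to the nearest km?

With latitudes φ₁ = -35.294°, φ₂ = 48.925° and longitude difference Δλ = 100.457°:
Haversine: a = sin²(Δφ/2) + cos φ₁ cos φ₂ sin²(Δλ/2) = 0.4496 + (0.8162)(0.6570)(0.5907) = 0.76644.
Central angle c = 2·arcsin(√a) = 2.13280 rad.
Distance = R·c = 3389.5 × 2.1328 ≈ 7229 km.

7229 km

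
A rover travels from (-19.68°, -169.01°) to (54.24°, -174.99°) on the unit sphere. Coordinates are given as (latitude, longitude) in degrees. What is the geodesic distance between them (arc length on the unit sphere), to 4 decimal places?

1.2933

In radians: φ₁ = -0.3435, φ₂ = 0.9467, Δλ = -5.980° = -0.1044 rad.
cos c = sin φ₁ sin φ₂ + cos φ₁ cos φ₂ cos Δλ = (-0.3368)(0.8115) + (0.9416)(0.5844)(0.9946) = 0.27398,
so c = arccos(0.27398) = 1.29326 rad.
On the unit sphere the arc length equals the central angle: 1.2933.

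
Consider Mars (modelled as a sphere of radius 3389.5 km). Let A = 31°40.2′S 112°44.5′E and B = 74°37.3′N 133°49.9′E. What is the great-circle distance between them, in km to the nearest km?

6342 km

In radians: φ₁ = -0.5527, φ₂ = 1.3024, Δλ = 21.090° = 0.3681 rad.
Haversine: a = sin²(Δφ/2) + cos φ₁ cos φ₂ sin²(Δλ/2) = 0.6403 + (0.8511)(0.2652)(0.0335) = 0.64782.
Central angle c = 2·arcsin(√a) = 1.87093 rad.
Distance = R·c = 3389.5 × 1.8709 ≈ 6342 km.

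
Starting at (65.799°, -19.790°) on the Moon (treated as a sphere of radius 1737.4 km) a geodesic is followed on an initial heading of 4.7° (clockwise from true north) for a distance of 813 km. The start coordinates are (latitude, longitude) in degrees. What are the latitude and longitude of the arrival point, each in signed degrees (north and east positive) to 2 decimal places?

86.70°, 120.28°

Angular distance δ = d/R = 813/1737.4 = 0.46794 rad; initial bearing θ = 0.0820 rad.
sin φ₂ = sin φ₁ cos δ + cos φ₁ sin δ cos θ = (0.9121)(0.8925) + (0.4099)(0.4510)(0.9966) = 0.9983, so φ₂ = 86.70°.
Δλ = atan2(sin θ sin δ cos φ₁, cos δ − sin φ₁ sin φ₂) = atan2(0.0152, -0.0181) = 140.070°.
λ₂ = -19.790° + 140.070° = 120.28°.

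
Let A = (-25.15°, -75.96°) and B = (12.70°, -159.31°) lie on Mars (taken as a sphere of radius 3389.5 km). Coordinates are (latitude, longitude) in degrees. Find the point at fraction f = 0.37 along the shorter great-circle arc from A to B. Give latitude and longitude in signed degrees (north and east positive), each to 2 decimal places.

-13.52°, -108.95°

Central angle δ = 1.5620 rad. Interpolating on the sphere with fraction f = 0.37:
P = [sin((1−f)δ)·A + sin(fδ)·B] / sin δ = 0.8328·A + 0.5463·B in Cartesian coordinates,
giving P = (-0.3157, -0.9196, -0.2338), i.e. latitude -13.52°, longitude -108.95°.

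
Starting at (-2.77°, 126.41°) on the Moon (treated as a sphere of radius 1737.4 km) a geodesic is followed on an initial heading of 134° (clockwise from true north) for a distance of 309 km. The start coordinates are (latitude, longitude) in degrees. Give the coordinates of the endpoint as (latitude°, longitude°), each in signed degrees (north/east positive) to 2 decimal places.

-9.81°, 133.83°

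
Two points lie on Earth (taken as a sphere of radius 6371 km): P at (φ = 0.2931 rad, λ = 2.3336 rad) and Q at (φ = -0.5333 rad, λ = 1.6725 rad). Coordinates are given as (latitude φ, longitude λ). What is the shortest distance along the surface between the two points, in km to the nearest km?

6643 km

With latitudes φ₁ = 16.793°, φ₂ = -30.556° and longitude difference Δλ = -37.878°:
cos c = sin φ₁ sin φ₂ + cos φ₁ cos φ₂ cos Δλ = (0.2889)(-0.5084) + (0.9574)(0.8611)(0.7893) = 0.50384,
so c = arccos(0.50384) = 1.04276 rad.
Distance = R·c = 6371 × 1.0428 ≈ 6643 km.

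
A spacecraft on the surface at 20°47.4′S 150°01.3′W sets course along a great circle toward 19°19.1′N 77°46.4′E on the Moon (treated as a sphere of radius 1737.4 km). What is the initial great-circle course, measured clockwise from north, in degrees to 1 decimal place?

Δλ = -132.205° = -2.3074 rad.
y = sin Δλ · cos φ₂ = (-0.7407)(0.9437) = -0.6990
x = cos φ₁ sin φ₂ − sin φ₁ cos φ₂ cos Δλ = (0.9349)(0.3308) − (-0.3549)(0.9437)(-0.6718) = 0.0843
θ = atan2(y, x) = -83.13°; adding 360° gives 276.9°.

276.9°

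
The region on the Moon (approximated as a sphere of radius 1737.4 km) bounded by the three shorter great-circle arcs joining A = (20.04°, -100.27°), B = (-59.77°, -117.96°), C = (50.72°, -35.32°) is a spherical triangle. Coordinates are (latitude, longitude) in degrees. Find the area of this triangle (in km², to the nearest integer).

Side lengths (central angles): a = 2.2497, b = 1.0274, c = 1.4156 rad; semiperimeter s = 2.3464.
By l'Huilier's theorem, tan(E/4) = √[tan(s/2) tan((s−a)/2) tan((s−b)/2) tan((s−c)/2)], giving spherical excess E = 0.8345 rad.
Area = E·R² = 0.8345 × (1737.4)² ≈ 2518979 km².

2518979 km²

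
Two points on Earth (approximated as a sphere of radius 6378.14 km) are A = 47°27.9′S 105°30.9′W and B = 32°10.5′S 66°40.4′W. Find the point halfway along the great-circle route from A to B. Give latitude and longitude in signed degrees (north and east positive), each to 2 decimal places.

Central angle δ = 0.5770 rad. Interpolating on the sphere with fraction f = 0.5:
P = [sin((1−f)δ)·A + sin(fδ)·B] / sin δ = 0.5216·A + 0.5216·B in Cartesian coordinates,
giving P = (0.0805, -0.7451, -0.6621), i.e. latitude -41.46°, longitude -83.83°.

-41.46°, -83.83°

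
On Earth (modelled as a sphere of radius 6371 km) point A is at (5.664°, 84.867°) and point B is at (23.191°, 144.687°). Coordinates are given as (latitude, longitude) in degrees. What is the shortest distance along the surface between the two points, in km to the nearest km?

In radians: φ₁ = 0.0989, φ₂ = 0.4048, Δλ = 59.820° = 1.0441 rad.
Haversine: a = sin²(Δφ/2) + cos φ₁ cos φ₂ sin²(Δλ/2) = 0.0232 + (0.9951)(0.9192)(0.2486) = 0.25065.
Central angle c = 2·arcsin(√a) = 1.04869 rad.
Distance = R·c = 6371 × 1.0487 ≈ 6681 km.

6681 km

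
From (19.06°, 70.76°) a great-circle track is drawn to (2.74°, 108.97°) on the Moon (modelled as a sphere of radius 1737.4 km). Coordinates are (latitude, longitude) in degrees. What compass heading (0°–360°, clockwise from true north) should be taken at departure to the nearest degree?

109°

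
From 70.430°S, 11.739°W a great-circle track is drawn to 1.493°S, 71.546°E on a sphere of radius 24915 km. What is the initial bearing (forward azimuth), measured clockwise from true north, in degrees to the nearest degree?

Δλ = 83.285° = 1.4536 rad.
y = sin Δλ · cos φ₂ = (0.9931)(0.9997) = 0.9928
x = cos φ₁ sin φ₂ − sin φ₁ cos φ₂ cos Δλ = (0.3350)(-0.0261) − (-0.9422)(0.9997)(0.1169) = 0.1014
θ = atan2(y, x) = 84.17°, so the bearing is 84°.

84°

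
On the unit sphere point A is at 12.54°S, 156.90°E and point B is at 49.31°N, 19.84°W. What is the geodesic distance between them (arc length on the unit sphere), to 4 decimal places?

2.4981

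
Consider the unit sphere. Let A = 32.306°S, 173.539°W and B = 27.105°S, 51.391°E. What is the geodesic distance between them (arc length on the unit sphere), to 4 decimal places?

Let φ₁ = -0.5638 rad, φ₂ = -0.4731 rad, and Δλ = -2.3574 rad.
cos c = sin φ₁ sin φ₂ + cos φ₁ cos φ₂ cos Δλ = (-0.5344)(-0.4556) + (0.8452)(0.8902)(-0.7080) = -0.28916,
so c = arccos(-0.28916) = 1.86414 rad.
On the unit sphere the arc length equals the central angle: 1.8641.

1.8641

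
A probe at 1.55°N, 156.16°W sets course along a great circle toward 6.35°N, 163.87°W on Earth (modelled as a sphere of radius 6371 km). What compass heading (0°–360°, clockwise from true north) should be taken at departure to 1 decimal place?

302.2°

Δλ = -7.710° = -0.1346 rad.
y = sin Δλ · cos φ₂ = (-0.1342)(0.9939) = -0.1333
x = cos φ₁ sin φ₂ − sin φ₁ cos φ₂ cos Δλ = (0.9996)(0.1106) − (0.0270)(0.9939)(0.9910) = 0.0839
θ = atan2(y, x) = -57.81°; adding 360° gives 302.2°.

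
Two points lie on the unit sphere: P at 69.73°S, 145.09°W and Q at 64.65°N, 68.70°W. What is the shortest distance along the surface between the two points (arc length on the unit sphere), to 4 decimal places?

2.5198

With latitudes φ₁ = -69.730°, φ₂ = 64.650° and longitude difference Δλ = 76.390°:
Haversine: a = sin²(Δφ/2) + cos φ₁ cos φ₂ sin²(Δλ/2) = 0.8497 + (0.3464)(0.4281)(0.3823) = 0.90642.
Central angle c = 2·arcsin(√a) = 2.51981 rad.
On the unit sphere the arc length equals the central angle: 2.5198.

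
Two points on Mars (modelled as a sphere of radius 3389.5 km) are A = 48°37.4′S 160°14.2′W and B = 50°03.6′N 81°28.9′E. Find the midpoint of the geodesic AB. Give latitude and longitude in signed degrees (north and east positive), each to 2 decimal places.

Central angle δ = 2.4597 rad. Interpolating on the sphere with fraction f = 0.5:
P = [sin((1−f)δ)·A + sin(fδ)·B] / sin δ = 1.4953·A + 1.4953·B in Cartesian coordinates,
giving P = (-0.7880, 0.6152, 0.0244), i.e. latitude 1.40°, longitude 142.02°.

1.40°, 142.02°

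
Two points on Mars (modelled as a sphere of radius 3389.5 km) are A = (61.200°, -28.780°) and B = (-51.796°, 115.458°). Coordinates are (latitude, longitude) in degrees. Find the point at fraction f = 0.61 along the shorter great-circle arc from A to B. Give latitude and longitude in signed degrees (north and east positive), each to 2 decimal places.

-1.26°, 72.84°

Central angle δ = 2.7663 rad. Interpolating on the sphere with fraction f = 0.61:
P = [sin((1−f)δ)·A + sin(fδ)·B] / sin δ = 2.4044·A + 2.7093·B in Cartesian coordinates,
giving P = (0.2950, 0.9553, -0.0221), i.e. latitude -1.26°, longitude 72.84°.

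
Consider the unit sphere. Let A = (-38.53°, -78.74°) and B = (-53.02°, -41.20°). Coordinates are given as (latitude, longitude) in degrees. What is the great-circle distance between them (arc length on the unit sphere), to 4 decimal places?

With latitudes φ₁ = -38.530°, φ₂ = -53.020° and longitude difference Δλ = 37.540°:
cos c = sin φ₁ sin φ₂ + cos φ₁ cos φ₂ cos Δλ = (-0.6229)(-0.7988) + (0.7823)(0.6015)(0.7929) = 0.87075,
so c = arccos(0.87075) = 0.51407 rad.
On the unit sphere the arc length equals the central angle: 0.5141.

0.5141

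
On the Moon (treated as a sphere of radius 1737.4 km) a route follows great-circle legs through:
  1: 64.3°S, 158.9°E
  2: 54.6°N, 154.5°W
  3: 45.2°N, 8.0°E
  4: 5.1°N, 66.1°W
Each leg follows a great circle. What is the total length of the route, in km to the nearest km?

8445 km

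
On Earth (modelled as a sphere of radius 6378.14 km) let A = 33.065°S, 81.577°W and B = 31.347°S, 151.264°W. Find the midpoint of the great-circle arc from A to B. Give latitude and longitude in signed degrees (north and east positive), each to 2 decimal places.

-37.50°, -116.80°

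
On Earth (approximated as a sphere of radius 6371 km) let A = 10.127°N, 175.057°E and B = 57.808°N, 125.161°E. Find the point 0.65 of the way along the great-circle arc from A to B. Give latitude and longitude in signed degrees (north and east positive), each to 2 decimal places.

The central angle between A and B is δ = 1.0626 rad.
With f = 0.65, the slerp weights are sin((1−f)δ)/sin δ = 0.4160 and sin(fδ)/sin δ = 0.7292.
Weighted sum of the unit vectors: (0.4160)·(-0.9808,0.0848,0.1758) + (0.7292)·(-0.3068,0.4355,0.8463) = (-0.6317, 0.3529, 0.6903).
Converting back: φ = atan2(z, √(x²+y²)) = 43.65°, λ = atan2(y, x) = 150.81°.

43.65°, 150.81°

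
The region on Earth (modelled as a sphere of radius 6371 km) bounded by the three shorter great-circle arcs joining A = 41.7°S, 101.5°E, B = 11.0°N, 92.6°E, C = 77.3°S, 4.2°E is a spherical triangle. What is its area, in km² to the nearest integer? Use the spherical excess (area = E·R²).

11247622 km²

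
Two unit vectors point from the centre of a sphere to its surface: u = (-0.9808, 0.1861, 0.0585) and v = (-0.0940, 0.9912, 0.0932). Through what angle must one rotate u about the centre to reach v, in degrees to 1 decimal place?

73.6°

u·v = 0.2821; |u| = 1.0000, |v| = 1.0000.
cos θ = (u·v)/(|u||v|) = 0.2821, so θ = 73.6°.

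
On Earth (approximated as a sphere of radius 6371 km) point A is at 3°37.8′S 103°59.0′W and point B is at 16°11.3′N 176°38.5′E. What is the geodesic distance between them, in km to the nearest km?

In radians: φ₁ = -0.0634, φ₂ = 0.2825, Δλ = -79.375° = -1.3854 rad.
cos c = sin φ₁ sin φ₂ + cos φ₁ cos φ₂ cos Δλ = (-0.0633)(0.2788) + (0.9980)(0.9604)(0.1844) = 0.15906,
so c = arccos(0.15906) = 1.41105 rad.
Distance = R·c = 6371 × 1.4111 ≈ 8990 km.

8990 km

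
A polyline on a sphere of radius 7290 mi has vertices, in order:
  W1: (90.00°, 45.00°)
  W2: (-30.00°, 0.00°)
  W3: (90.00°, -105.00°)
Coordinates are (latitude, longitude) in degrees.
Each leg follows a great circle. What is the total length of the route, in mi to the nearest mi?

30536 mi

Leg W1→W2: central angle 2.0944 rad, distance 15268.1 mi.
Leg W2→W3: central angle 2.0944 rad, distance 15268.1 mi.
Total: 15268.1 + 15268.1 ≈ 30536 mi.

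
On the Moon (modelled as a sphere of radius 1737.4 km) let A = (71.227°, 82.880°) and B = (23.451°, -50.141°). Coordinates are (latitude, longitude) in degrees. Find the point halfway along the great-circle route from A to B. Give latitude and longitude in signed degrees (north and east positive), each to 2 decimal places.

61.29°, -31.51°

Central angle δ = 1.3945 rad. Interpolating on the sphere with fraction f = 0.5:
P = [sin((1−f)δ)·A + sin(fδ)·B] / sin δ = 0.6522·A + 0.6522·B in Cartesian coordinates,
giving P = (0.4095, -0.2510, 0.8771), i.e. latitude 61.29°, longitude -31.51°.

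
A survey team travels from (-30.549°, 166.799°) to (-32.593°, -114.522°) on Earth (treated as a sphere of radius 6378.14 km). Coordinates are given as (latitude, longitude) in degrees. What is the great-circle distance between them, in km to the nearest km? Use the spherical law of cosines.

With latitudes φ₁ = -30.549°, φ₂ = -32.593° and longitude difference Δλ = 78.679°:
cos c = sin φ₁ sin φ₂ + cos φ₁ cos φ₂ cos Δλ = (-0.5083)(-0.5387) + (0.8612)(0.8425)(0.1963) = 0.41623,
so c = arccos(0.41623) = 1.14151 rad.
Distance = R·c = 6378.14 × 1.1415 ≈ 7281 km.

7281 km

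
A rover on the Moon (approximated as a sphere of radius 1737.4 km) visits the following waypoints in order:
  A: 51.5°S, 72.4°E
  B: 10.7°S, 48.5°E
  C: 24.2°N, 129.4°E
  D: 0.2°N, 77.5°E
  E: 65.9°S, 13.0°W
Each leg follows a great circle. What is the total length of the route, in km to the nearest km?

8414 km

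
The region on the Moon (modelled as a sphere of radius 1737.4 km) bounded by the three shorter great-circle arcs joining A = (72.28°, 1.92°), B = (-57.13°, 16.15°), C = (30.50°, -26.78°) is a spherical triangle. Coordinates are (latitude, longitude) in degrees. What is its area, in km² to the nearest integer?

2258659 km²

Side lengths (central angles): a = 1.6548, b = 0.7763, c = 2.2652 rad; semiperimeter s = 2.3482.
By l'Huilier's theorem, tan(E/4) = √[tan(s/2) tan((s−a)/2) tan((s−b)/2) tan((s−c)/2)], giving spherical excess E = 0.7483 rad.
Area = E·R² = 0.7483 × (1737.4)² ≈ 2258659 km².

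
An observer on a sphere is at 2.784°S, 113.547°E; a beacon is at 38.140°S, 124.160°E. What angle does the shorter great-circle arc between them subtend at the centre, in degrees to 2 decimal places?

36.67°

Let φ₁ = -0.0486 rad, φ₂ = -0.6657 rad, and Δλ = 0.1852 rad.
cos c = sin φ₁ sin φ₂ + cos φ₁ cos φ₂ cos Δλ = (-0.0486)(-0.6176) + (0.9988)(0.7865)(0.9829) = 0.80213,
so c = arccos(0.80213) = 0.63994 rad.
So the angular separation is 36.67°.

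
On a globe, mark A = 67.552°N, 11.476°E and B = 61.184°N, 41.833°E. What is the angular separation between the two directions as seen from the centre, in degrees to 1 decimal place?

Let φ₁ = 1.1790 rad, φ₂ = 1.0679 rad, and Δλ = 0.5298 rad.
Haversine: a = sin²(Δφ/2) + cos φ₁ cos φ₂ sin²(Δλ/2) = 0.0031 + (0.3818)(0.4820)(0.0686) = 0.01570.
Central angle c = 2·arcsin(√a) = 0.25128 rad.
So the angular separation is 14.4°.

14.4°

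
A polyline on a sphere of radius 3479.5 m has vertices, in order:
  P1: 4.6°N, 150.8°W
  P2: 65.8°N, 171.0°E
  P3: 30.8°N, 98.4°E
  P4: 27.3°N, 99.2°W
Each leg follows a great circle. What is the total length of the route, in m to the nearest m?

Leg P1→P2: central angle 1.1655 rad, distance 4055.5 m.
Leg P2→P3: central angle 0.9614 rad, distance 3345.3 m.
Leg P3→P4: central angle 2.0860 rad, distance 7258.2 m.
Total: 4055.5 + 3345.3 + 7258.2 ≈ 14659 m.

14659 m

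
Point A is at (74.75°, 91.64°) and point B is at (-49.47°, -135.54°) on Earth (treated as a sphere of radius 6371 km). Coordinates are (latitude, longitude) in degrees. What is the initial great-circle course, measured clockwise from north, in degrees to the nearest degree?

65°

Δλ = 132.820° = 2.3181 rad.
y = sin Δλ · cos φ₂ = (0.7335)(0.6498) = 0.4767
x = cos φ₁ sin φ₂ − sin φ₁ cos φ₂ cos Δλ = (0.2630)(-0.7601) − (0.9648)(0.6498)(-0.6797) = 0.2262
θ = atan2(y, x) = 64.61°, so the bearing is 65°.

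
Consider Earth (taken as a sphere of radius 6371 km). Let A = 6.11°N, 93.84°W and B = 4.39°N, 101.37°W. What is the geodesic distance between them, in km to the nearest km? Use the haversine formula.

855 km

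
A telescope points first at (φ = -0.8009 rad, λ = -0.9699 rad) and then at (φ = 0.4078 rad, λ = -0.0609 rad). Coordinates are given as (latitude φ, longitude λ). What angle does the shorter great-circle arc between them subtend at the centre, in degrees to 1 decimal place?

83.8°

Let φ₁ = -0.8009 rad, φ₂ = 0.4078 rad, and Δλ = 0.9090 rad.
Haversine: a = sin²(Δφ/2) + cos φ₁ cos φ₂ sin²(Δλ/2) = 0.3229 + (0.6961)(0.9180)(0.1927) = 0.44603.
Central angle c = 2·arcsin(√a) = 1.46266 rad.
So the angular separation is 83.8°.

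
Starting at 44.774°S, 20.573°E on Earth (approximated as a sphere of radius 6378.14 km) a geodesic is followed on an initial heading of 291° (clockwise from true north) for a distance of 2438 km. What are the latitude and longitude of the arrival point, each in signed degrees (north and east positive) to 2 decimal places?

-33.96°, -4.25°

Angular distance δ = d/R = 2438/6378.14 = 0.38224 rad; initial bearing θ = 5.0789 rad.
sin φ₂ = sin φ₁ cos δ + cos φ₁ sin δ cos θ = (-0.7043)(0.9278) + (0.7099)(0.3730)(0.3584) = -0.5586, so φ₂ = -33.96°.
Δλ = atan2(sin θ sin δ cos φ₁, cos δ − sin φ₁ sin φ₂) = atan2(-0.2472, 0.5344) = -24.824°.
λ₂ = 20.573° − 24.824° = -4.25°.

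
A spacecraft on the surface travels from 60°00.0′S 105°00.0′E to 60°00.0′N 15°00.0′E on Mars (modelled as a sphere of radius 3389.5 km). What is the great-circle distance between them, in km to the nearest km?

8199 km

In radians: φ₁ = -1.0472, φ₂ = 1.0472, Δλ = -90.000° = -1.5708 rad.
cos c = sin φ₁ sin φ₂ + cos φ₁ cos φ₂ cos Δλ = (-0.8660)(0.8660) + (0.5000)(0.5000)(-0.0000) = -0.75000,
so c = arccos(-0.75000) = 2.41886 rad.
Distance = R·c = 3389.5 × 2.4189 ≈ 8199 km.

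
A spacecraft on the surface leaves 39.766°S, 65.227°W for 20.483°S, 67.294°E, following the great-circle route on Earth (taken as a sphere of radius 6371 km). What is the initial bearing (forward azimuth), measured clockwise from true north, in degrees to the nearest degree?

With φ₁ = -0.6940, φ₂ = -0.3575, Δλ = 2.3129 rad, the forward-azimuth formula gives
θ = atan2( sin Δλ cos φ₂ , cos φ₁ sin φ₂ − sin φ₁ cos φ₂ cos Δλ ) = atan2(0.6904, -0.6740) = 134.31°.
So the initial bearing is 134°.

134°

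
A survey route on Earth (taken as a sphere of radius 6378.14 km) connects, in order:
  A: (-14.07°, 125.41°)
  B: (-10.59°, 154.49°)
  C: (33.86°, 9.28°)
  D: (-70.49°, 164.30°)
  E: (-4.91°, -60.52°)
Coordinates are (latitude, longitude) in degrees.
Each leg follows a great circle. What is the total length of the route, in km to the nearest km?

45539 km

Leg A→B: central angle 0.4992 rad, distance 3184.0 km.
Leg B→C: central angle 2.4540 rad, distance 15651.7 km.
Leg C→D: central angle 2.4600 rad, distance 15690.1 km.
Leg D→E: central angle 1.7268 rad, distance 11013.6 km.
Total: 3184.0 + 15651.7 + 15690.1 + 11013.6 ≈ 45539 km.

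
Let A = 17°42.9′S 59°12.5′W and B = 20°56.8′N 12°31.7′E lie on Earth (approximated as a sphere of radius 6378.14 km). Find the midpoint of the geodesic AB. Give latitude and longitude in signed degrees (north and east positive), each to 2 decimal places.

Central angle δ = 1.4000 rad. Interpolating on the sphere with fraction f = 0.5:
P = [sin((1−f)δ)·A + sin(fδ)·B] / sin δ = 0.6537·A + 0.6537·B in Cartesian coordinates,
giving P = (0.9148, -0.4025, 0.0348), i.e. latitude 1.99°, longitude -23.75°.

1.99°, -23.75°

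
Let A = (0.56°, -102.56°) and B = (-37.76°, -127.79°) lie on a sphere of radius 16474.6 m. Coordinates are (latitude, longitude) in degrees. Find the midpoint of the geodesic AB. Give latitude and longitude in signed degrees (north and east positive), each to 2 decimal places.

The central angle between A and B is δ = 0.7825 rad.
With f = 0.5, the slerp weights are sin((1−f)δ)/sin δ = 0.5409 and sin(fδ)/sin δ = 0.5409.
Weighted sum of the unit vectors: (0.5409)·(-0.2175,-0.9760,0.0098) + (0.5409)·(-0.4844,-0.6248,-0.6124) = (-0.3796, -0.8658, -0.3259).
Converting back: φ = atan2(z, √(x²+y²)) = -19.02°, λ = atan2(y, x) = -113.68°.

-19.02°, -113.68°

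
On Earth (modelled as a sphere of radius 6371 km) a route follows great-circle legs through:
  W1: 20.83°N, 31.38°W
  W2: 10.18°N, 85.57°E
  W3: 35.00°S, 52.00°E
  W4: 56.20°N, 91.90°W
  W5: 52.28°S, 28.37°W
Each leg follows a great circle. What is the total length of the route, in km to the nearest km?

Leg W1→W2: central angle 1.9327 rad, distance 12313.4 km.
Leg W2→W3: central angle 0.9638 rad, distance 6140.3 km.
Leg W3→W4: central angle 2.5770 rad, distance 16418.3 km.
Leg W4→W5: central angle 2.1009 rad, distance 13384.8 km.
Total: 12313.4 + 6140.3 + 16418.3 + 13384.8 ≈ 48257 km.

48257 km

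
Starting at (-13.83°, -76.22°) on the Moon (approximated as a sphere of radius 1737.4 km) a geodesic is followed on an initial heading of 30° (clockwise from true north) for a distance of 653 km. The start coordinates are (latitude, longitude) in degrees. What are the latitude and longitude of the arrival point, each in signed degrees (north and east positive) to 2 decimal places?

Angular distance δ = d/R = 653/1737.4 = 0.37585 rad; initial bearing θ = 0.5236 rad.
sin φ₂ = sin φ₁ cos δ + cos φ₁ sin δ cos θ = (-0.2390)(0.9302) + (0.9710)(0.3671)(0.8660) = 0.0863, so φ₂ = 4.95°.
Δλ = atan2(sin θ sin δ cos φ₁, cos δ − sin φ₁ sin φ₂) = atan2(0.1782, 0.9508) = 10.616°.
λ₂ = -76.220° + 10.616° = -65.60°.

4.95°, -65.60°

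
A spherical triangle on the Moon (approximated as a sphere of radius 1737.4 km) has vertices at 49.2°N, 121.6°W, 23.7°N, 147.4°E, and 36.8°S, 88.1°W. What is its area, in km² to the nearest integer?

5102702 km²

Side lengths (central angles): a = 2.2864, b = 1.5880, c = 1.2726 rad; semiperimeter s = 2.5735.
By l'Huilier's theorem, tan(E/4) = √[tan(s/2) tan((s−a)/2) tan((s−b)/2) tan((s−c)/2)], giving spherical excess E = 1.6904 rad.
Area = E·R² = 1.6904 × (1737.4)² ≈ 5102702 km².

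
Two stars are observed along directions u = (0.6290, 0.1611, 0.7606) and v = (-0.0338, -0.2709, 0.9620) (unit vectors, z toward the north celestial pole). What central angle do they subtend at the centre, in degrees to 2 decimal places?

48.18°

u·v = 0.6668; |u| = 1.0001, |v| = 1.0000.
cos θ = (u·v)/(|u||v|) = 0.6668, so θ = 48.18°.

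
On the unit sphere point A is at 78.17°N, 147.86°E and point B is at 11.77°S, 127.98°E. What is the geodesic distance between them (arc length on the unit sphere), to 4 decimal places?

1.5817

With latitudes φ₁ = 78.170°, φ₂ = -11.770° and longitude difference Δλ = -19.880°:
cos c = sin φ₁ sin φ₂ + cos φ₁ cos φ₂ cos Δλ = (0.9788)(-0.2040) + (0.2050)(0.9790)(0.9404) = -0.01091,
so c = arccos(-0.01091) = 1.58171 rad.
On the unit sphere the arc length equals the central angle: 1.5817.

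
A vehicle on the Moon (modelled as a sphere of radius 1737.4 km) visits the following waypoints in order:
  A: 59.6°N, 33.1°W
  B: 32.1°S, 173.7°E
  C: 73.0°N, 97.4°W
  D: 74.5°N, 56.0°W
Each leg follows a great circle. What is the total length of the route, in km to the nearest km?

Leg A→B: central angle 2.5699 rad, distance 4464.9 km.
Leg B→C: central angle 2.0984 rad, distance 3645.7 km.
Leg C→D: central angle 0.1997 rad, distance 346.9 km.
Total: 4464.9 + 3645.7 + 346.9 ≈ 8457 km.

8457 km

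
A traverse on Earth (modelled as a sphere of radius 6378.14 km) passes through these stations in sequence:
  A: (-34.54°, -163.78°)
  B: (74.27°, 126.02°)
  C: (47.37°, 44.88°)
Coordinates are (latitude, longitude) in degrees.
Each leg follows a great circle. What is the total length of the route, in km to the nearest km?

17879 km

Leg A→B: central angle 2.0602 rad, distance 13140.3 km.
Leg B→C: central angle 0.7430 rad, distance 4738.7 km.
Total: 13140.3 + 4738.7 ≈ 17879 km.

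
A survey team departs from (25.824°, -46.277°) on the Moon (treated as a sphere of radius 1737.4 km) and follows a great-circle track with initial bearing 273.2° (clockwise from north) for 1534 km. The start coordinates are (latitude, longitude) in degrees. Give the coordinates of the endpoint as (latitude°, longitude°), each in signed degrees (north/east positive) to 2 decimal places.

18.38°, -100.66°

Angular distance δ = d/R = 1534/1737.4 = 0.88293 rad; initial bearing θ = 4.7682 rad.
sin φ₂ = sin φ₁ cos δ + cos φ₁ sin δ cos θ = (0.4356)(0.6349) + (0.9001)(0.7726)(0.0558) = 0.3154, so φ₂ = 18.38°.
Δλ = atan2(sin θ sin δ cos φ₁, cos δ − sin φ₁ sin φ₂) = atan2(-0.6944, 0.4975) = -54.379°.
λ₂ = -46.277° − 54.379° = -100.66°.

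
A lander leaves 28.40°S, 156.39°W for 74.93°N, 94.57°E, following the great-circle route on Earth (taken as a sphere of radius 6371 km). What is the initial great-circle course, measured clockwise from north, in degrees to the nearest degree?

Δλ = -109.040° = -1.9031 rad.
y = sin Δλ · cos φ₂ = (-0.9453)(0.2600) = -0.2458
x = cos φ₁ sin φ₂ − sin φ₁ cos φ₂ cos Δλ = (0.8796)(0.9656) − (-0.4756)(0.2600)(-0.3262) = 0.8091
θ = atan2(y, x) = -16.90°; adding 360° gives 343°.

343°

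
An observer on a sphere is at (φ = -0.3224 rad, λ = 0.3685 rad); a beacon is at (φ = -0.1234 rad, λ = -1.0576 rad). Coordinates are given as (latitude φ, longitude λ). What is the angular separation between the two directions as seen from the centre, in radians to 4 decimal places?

1.3952 rad

In radians: φ₁ = -0.3224, φ₂ = -0.1234, Δλ = -81.710° = -1.4261 rad.
cos c = sin φ₁ sin φ₂ + cos φ₁ cos φ₂ cos Δλ = (-0.3168)(-0.1231) + (0.9485)(0.9924)(0.1442) = 0.17472,
so c = arccos(0.17472) = 1.39517 rad.
So the angular separation is 1.3952 rad.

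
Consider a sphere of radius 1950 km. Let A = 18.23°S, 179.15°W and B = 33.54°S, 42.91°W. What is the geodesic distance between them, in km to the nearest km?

In radians: φ₁ = -0.3182, φ₂ = -0.5854, Δλ = 136.240° = 2.3778 rad.
cos c = sin φ₁ sin φ₂ + cos φ₁ cos φ₂ cos Δλ = (-0.3128)(-0.5525) + (0.9498)(0.8335)(-0.7222) = -0.39893,
so c = arccos(-0.39893) = 1.98115 rad.
Distance = R·c = 1950 × 1.9811 ≈ 3863 km.

3863 km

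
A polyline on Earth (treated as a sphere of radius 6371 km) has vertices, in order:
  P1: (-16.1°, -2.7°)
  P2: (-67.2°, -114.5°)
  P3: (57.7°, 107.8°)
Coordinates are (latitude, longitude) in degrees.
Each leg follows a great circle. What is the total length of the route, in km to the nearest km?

Leg P1→P2: central angle 1.4531 rad, distance 9258.0 km.
Leg P2→P3: central angle 2.7717 rad, distance 17658.6 km.
Total: 9258.0 + 17658.6 ≈ 26917 km.

26917 km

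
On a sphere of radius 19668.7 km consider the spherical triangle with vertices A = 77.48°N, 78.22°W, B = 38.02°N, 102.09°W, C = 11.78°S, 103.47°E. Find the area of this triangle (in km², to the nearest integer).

Side lengths (central angles): a = 2.5348, b = 1.9948, c = 0.7114 rad; semiperimeter s = 2.6205.
By l'Huilier's theorem, tan(E/4) = √[tan(s/2) tan((s−a)/2) tan((s−b)/2) tan((s−c)/2)], giving spherical excess E = 1.0586 rad.
Area = E·R² = 1.0586 × (19668.7)² ≈ 409535068 km².

409535068 km²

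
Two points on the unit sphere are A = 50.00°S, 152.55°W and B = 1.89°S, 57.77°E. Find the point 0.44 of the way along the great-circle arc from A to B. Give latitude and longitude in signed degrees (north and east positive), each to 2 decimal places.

-60.48°, 103.93°

Central angle δ = 2.1286 rad. Interpolating on the sphere with fraction f = 0.44:
P = [sin((1−f)δ)·A + sin(fδ)·B] / sin δ = 1.0951·A + 0.9494·B in Cartesian coordinates,
giving P = (-0.1186, 0.4782, -0.8702), i.e. latitude -60.48°, longitude 103.93°.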